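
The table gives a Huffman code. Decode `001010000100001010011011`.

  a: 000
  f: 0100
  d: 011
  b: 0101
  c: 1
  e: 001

efeabecd

Read left to right; each codeword is recognised as soon as it completes (prefix code):
  001→e | 0100→f | 001→e | 000→a | 0101→b | 001→e | 1→c | 011→d
Decoded message: efeabecd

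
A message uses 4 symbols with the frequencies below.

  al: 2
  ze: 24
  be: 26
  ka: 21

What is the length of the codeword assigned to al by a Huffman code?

3

Repeatedly merge the two smallest:
combine al(2), ka(21) → 23
combine 23, ze(24) → 47
combine be(26), 47 → 73
The subtree containing al is merged 3 times, so code length = 3.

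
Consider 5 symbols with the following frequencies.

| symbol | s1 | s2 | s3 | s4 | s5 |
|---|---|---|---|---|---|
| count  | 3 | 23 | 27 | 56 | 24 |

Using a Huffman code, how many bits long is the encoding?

286

Build the Huffman tree bottom-up:
merge s1(3) and s2(23): 26
merge s5(24) and 26: 50
merge s3(27) and 50: 77
merge s4(56) and 77: 133
Each symbol's bit-cost is frequency × depth; summing gives 286 bits (equivalently 26 + 50 + 77 + 133).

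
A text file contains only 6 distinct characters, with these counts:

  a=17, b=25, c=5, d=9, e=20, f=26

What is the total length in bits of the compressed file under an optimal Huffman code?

Merge the two smallest weights repeatedly:
merge c(5) and d(9): 14
merge 14 and a(17): 31
merge e(20) and b(25): 45
merge f(26) and 31: 57
merge 45 and 57: 102
Total encoded bits = sum of merged weights = 14 + 31 + 45 + 57 + 102 = 249.

249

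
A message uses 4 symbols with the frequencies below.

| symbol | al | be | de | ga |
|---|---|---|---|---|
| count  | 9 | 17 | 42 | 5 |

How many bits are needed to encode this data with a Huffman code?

Greedily combine the two least-frequent nodes:
ga(5) + al(9) → 14
14 + be(17) → 31
31 + de(42) → 73
Total encoded bits = sum of merged weights = 14 + 31 + 73 = 118.

118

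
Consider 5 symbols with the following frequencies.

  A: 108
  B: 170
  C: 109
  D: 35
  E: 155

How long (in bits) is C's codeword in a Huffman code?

Repeatedly merge the two smallest:
merge D(35) and A(108): 143
merge C(109) and 143: 252
merge E(155) and B(170): 325
merge 252 and 325: 577
C sits 2 levels below the root, so its codeword is 2 bits.

2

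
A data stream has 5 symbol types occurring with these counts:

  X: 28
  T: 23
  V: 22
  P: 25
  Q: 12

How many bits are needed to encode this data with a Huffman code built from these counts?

254

Build the Huffman tree bottom-up:
Q(12) + V(22) → 34
T(23) + P(25) → 48
X(28) + 34 → 62
48 + 62 → 110
The encoded length is the sum of every internal node's weight: 34 + 48 + 62 + 110 = 254 bits.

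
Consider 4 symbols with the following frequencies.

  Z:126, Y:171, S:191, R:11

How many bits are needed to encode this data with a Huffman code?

944

Merge the two smallest weights repeatedly:
merge R(11) and Z(126): 137
merge 137 and Y(171): 308
merge S(191) and 308: 499
The encoded length is the sum of every internal node's weight: 137 + 308 + 499 = 944 bits.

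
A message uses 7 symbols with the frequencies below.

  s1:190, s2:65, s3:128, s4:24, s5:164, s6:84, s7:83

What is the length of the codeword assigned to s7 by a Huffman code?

Build the tree from the bottom:
combine s4(24), s2(65) → 89
combine s7(83), s6(84) → 167
combine 89, s3(128) → 217
combine s5(164), 167 → 331
combine s1(190), 217 → 407
combine 331, 407 → 738
The subtree containing s7 is merged 3 times, so code length = 3.

3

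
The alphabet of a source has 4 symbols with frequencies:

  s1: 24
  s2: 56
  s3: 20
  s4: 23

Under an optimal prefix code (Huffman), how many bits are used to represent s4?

3

Repeatedly merge the two smallest:
combine s3(20), s4(23) → 43
combine s1(24), 43 → 67
combine s2(56), 67 → 123
s4's leaf is at depth 3, giving a 3-bit codeword.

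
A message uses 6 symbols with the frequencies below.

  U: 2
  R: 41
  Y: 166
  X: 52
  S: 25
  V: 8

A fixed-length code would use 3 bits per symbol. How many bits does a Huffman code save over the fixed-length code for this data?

Fixed-length: 3 bits × 294 symbols = 882 bits.
Huffman merges:
merge U(2) and V(8): 10
merge 10 and S(25): 35
merge 35 and R(41): 76
merge X(52) and 76: 128
merge 128 and Y(166): 294
Huffman total = 10 + 35 + 76 + 128 + 294 = 543 bits.
Saving = 882 − 543 = 339 bits.

339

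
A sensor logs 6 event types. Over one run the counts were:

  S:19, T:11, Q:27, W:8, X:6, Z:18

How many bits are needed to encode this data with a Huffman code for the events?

217

Greedily combine the two least-frequent nodes:
merge X(6) and W(8): 14
merge T(11) and 14: 25
merge Z(18) and S(19): 37
merge 25 and Q(27): 52
merge 37 and 52: 89
Each symbol's bit-cost is frequency × depth; summing gives 217 bits (equivalently 14 + 25 + 37 + 52 + 89).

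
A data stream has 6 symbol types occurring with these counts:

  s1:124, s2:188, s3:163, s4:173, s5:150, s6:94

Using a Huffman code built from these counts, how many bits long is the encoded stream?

Merge the two smallest weights repeatedly:
merge s6(94) and s1(124): 218
merge s5(150) and s3(163): 313
merge s4(173) and s2(188): 361
merge 218 and 313: 531
merge 361 and 531: 892
The encoded length is the sum of every internal node's weight: 218 + 313 + 361 + 531 + 892 = 2315 bits.

2315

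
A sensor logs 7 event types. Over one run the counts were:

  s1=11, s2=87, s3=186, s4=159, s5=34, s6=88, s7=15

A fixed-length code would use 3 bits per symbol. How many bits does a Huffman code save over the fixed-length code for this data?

Fixed-length: 3 bits × 580 symbols = 1740 bits.
Huffman merges:
merge s1(11) and s7(15): 26
merge 26 and s5(34): 60
merge 60 and s2(87): 147
merge s6(88) and 147: 235
merge s4(159) and s3(186): 345
merge 235 and 345: 580
Huffman total = 26 + 60 + 147 + 235 + 345 + 580 = 1393 bits.
Saving = 1740 − 1393 = 347 bits.

347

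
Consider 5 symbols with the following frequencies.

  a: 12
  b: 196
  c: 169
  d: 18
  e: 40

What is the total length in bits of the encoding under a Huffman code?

Build the Huffman tree bottom-up:
combine a(12), d(18) → 30
combine 30, e(40) → 70
combine 70, c(169) → 239
combine b(196), 239 → 435
Each symbol's bit-cost is frequency × depth; summing gives 774 bits (equivalently 30 + 70 + 239 + 435).

774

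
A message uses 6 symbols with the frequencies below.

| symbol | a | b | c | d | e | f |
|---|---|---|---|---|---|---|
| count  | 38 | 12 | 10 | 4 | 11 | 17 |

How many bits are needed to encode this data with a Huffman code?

Greedily combine the two least-frequent nodes:
merge d(4) and c(10): 14
merge e(11) and b(12): 23
merge 14 and f(17): 31
merge 23 and 31: 54
merge a(38) and 54: 92
The encoded length is the sum of every internal node's weight: 14 + 23 + 31 + 54 + 92 = 214 bits.

214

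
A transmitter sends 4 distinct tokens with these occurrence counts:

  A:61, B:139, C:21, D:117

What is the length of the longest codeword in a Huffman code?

3

Merge the two lowest-weight nodes at each step:
merge C(21) and A(61): 82
merge 82 and D(117): 199
merge B(139) and 199: 338
Maximum depth reached is 3.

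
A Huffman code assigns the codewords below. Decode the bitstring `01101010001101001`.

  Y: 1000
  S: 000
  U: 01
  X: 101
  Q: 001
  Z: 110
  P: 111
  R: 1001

UXUSZR

Read left to right; each codeword is recognised as soon as it completes (prefix code):
  01→U | 101→X | 01→U | 000→S | 110→Z | 1001→R
Decoded message: UXUSZR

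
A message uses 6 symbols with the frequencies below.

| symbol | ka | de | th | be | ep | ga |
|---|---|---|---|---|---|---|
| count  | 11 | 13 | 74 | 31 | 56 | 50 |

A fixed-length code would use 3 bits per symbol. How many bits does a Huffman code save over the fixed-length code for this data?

156

Fixed-length: 3 bits × 235 symbols = 705 bits.
Huffman merges:
ka(11) + de(13) → 24
24 + be(31) → 55
ga(50) + 55 → 105
ep(56) + th(74) → 130
105 + 130 → 235
Huffman total = 24 + 55 + 105 + 130 + 235 = 549 bits.
Saving = 705 − 549 = 156 bits.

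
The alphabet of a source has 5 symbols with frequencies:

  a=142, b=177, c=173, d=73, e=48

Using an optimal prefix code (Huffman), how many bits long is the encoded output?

1347

Merge the two smallest weights repeatedly:
e(48) + d(73) → 121
121 + a(142) → 263
c(173) + b(177) → 350
263 + 350 → 613
Total encoded bits = sum of merged weights = 121 + 263 + 350 + 613 = 1347.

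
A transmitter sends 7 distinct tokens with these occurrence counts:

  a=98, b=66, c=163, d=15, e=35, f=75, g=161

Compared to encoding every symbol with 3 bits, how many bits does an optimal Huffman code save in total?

Fixed-length: 3 bits × 613 symbols = 1839 bits.
Huffman merges:
combine d(15), e(35) → 50
combine 50, b(66) → 116
combine f(75), a(98) → 173
combine 116, g(161) → 277
combine c(163), 173 → 336
combine 277, 336 → 613
Huffman total = 50 + 116 + 173 + 277 + 336 + 613 = 1565 bits.
Saving = 1839 − 1565 = 274 bits.

274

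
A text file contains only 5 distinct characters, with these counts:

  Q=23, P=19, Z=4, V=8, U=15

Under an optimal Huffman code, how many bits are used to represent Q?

Repeatedly merge the two smallest:
Z(4) + V(8) → 12
12 + U(15) → 27
P(19) + Q(23) → 42
27 + 42 → 69
The subtree containing Q is merged 2 times, so code length = 2.

2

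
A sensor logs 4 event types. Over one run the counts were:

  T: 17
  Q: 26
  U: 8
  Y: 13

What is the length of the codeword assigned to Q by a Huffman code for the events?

Huffman merges, smallest pair first:
U(8) + Y(13) → 21
T(17) + 21 → 38
Q(26) + 38 → 64
Q is a child of the root — depth 1, so its codeword is a single bit.

1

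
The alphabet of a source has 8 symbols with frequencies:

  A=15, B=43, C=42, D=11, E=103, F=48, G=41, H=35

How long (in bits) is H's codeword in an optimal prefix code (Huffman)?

Repeatedly merge the two smallest:
merge D(11) and A(15): 26
merge 26 and H(35): 61
merge G(41) and C(42): 83
merge B(43) and F(48): 91
merge 61 and 83: 144
merge 91 and E(103): 194
merge 144 and 194: 338
The subtree containing H is merged 3 times, so code length = 3.

3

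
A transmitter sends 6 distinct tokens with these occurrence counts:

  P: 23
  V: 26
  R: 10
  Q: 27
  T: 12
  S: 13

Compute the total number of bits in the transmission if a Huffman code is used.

Build the Huffman tree bottom-up:
R(10) + T(12) → 22
S(13) + 22 → 35
P(23) + V(26) → 49
Q(27) + 35 → 62
49 + 62 → 111
Total encoded bits = sum of merged weights = 22 + 35 + 49 + 62 + 111 = 279.

279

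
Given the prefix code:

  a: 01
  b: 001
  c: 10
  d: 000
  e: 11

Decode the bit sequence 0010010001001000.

Read left to right; each codeword is recognised as soon as it completes (prefix code):
  001→b | 001→b | 000→d | 10→c | 01→a | 000→d
Decoded message: bbdcad

bbdcad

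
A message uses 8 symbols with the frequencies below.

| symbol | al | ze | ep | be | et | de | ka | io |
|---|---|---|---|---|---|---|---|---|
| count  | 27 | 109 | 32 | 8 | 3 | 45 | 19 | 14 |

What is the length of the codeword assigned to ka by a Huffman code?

4

Build the tree from the bottom:
et(3) + be(8) → 11
11 + io(14) → 25
ka(19) + 25 → 44
al(27) + ep(32) → 59
44 + de(45) → 89
59 + 89 → 148
ze(109) + 148 → 257
ka sits 4 levels below the root, so its codeword is 4 bits.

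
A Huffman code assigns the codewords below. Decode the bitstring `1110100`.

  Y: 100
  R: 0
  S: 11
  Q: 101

Read left to right; each codeword is recognised as soon as it completes (prefix code):
  11→S | 101→Q | 0→R | 0→R
Decoded message: SQRR

SQRR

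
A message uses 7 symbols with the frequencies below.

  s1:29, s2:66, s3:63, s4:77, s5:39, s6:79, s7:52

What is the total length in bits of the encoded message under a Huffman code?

1127

Build the Huffman tree bottom-up:
combine s1(29), s5(39) → 68
combine s7(52), s3(63) → 115
combine s2(66), 68 → 134
combine s4(77), s6(79) → 156
combine 115, 134 → 249
combine 156, 249 → 405
Total encoded bits = sum of merged weights = 68 + 115 + 134 + 156 + 249 + 405 = 1127.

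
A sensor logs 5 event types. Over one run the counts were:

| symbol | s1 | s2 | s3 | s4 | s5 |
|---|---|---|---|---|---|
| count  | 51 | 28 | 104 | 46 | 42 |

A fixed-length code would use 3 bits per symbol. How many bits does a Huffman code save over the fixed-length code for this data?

208

Fixed-length: 3 bits × 271 symbols = 813 bits.
Huffman merges:
merge s2(28) and s5(42): 70
merge s4(46) and s1(51): 97
merge 70 and 97: 167
merge s3(104) and 167: 271
Huffman total = 70 + 97 + 167 + 271 = 605 bits.
Saving = 813 − 605 = 208 bits.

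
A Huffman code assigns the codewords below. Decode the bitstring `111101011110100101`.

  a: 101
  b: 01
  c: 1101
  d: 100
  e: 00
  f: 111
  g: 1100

Read left to right; each codeword is recognised as soon as it completes (prefix code):
  111→f | 101→a | 01→b | 111→f | 01→b | 00→e | 101→a
Decoded message: fabfbea

fabfbea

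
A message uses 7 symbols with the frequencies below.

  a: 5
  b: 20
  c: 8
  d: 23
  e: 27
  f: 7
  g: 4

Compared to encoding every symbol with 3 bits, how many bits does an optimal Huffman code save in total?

46

Fixed-length: 3 bits × 94 symbols = 282 bits.
Huffman merges:
merge g(4) and a(5): 9
merge f(7) and c(8): 15
merge 9 and 15: 24
merge b(20) and d(23): 43
merge 24 and e(27): 51
merge 43 and 51: 94
Huffman total = 9 + 15 + 24 + 43 + 51 + 94 = 236 bits.
Saving = 282 − 236 = 46 bits.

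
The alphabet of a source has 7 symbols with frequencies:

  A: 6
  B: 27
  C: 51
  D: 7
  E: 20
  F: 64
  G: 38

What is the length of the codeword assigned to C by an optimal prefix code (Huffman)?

2

Build the tree from the bottom:
combine A(6), D(7) → 13
combine 13, E(20) → 33
combine B(27), 33 → 60
combine G(38), C(51) → 89
combine 60, F(64) → 124
combine 89, 124 → 213
The subtree containing C is merged 2 times, so code length = 2.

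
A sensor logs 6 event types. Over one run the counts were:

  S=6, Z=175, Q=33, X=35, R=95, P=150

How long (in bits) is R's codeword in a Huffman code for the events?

Huffman merges, smallest pair first:
S(6) + Q(33) → 39
X(35) + 39 → 74
74 + R(95) → 169
P(150) + 169 → 319
Z(175) + 319 → 494
R sits 3 levels below the root, so its codeword is 3 bits.

3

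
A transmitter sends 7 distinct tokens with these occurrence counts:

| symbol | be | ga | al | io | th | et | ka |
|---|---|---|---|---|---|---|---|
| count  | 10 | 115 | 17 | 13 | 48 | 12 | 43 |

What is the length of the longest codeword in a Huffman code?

Merge the two lowest-weight nodes at each step:
combine be(10), et(12) → 22
combine io(13), al(17) → 30
combine 22, 30 → 52
combine ka(43), th(48) → 91
combine 52, 91 → 143
combine ga(115), 143 → 258
The rarest symbols sit at the bottom; the longest codeword is 4 bits.

4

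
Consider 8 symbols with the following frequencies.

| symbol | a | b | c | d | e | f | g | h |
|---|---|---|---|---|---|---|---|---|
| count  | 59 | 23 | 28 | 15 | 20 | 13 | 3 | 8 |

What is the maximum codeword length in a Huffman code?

Merge the two lowest-weight nodes at each step:
g(3) + h(8) → 11
11 + f(13) → 24
d(15) + e(20) → 35
b(23) + 24 → 47
c(28) + 35 → 63
47 + a(59) → 106
63 + 106 → 169
The rarest symbols sit at the bottom; the longest codeword is 5 bits.

5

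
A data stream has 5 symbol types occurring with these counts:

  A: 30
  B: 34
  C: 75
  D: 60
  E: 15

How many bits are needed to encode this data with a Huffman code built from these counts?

Merge the two smallest weights repeatedly:
combine E(15), A(30) → 45
combine B(34), 45 → 79
combine D(60), C(75) → 135
combine 79, 135 → 214
The encoded length is the sum of every internal node's weight: 45 + 79 + 135 + 214 = 473 bits.

473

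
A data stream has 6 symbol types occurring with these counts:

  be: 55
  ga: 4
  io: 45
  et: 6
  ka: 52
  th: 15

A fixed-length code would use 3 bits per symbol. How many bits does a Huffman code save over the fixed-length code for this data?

142

Fixed-length: 3 bits × 177 symbols = 531 bits.
Huffman merges:
ga(4) + et(6) → 10
10 + th(15) → 25
25 + io(45) → 70
ka(52) + be(55) → 107
70 + 107 → 177
Huffman total = 10 + 25 + 70 + 107 + 177 = 389 bits.
Saving = 531 − 389 = 142 bits.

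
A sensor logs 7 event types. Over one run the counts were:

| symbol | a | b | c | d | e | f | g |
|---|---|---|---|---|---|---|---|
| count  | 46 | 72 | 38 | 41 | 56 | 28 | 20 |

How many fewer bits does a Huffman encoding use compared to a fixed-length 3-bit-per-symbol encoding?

Fixed-length: 3 bits × 301 symbols = 903 bits.
Huffman merges:
g(20) + f(28) → 48
c(38) + d(41) → 79
a(46) + 48 → 94
e(56) + b(72) → 128
79 + 94 → 173
128 + 173 → 301
Huffman total = 48 + 79 + 94 + 128 + 173 + 301 = 823 bits.
Saving = 903 − 823 = 80 bits.

80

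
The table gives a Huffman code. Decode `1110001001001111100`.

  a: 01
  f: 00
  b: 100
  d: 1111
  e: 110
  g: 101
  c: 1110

Read left to right; each codeword is recognised as soon as it completes (prefix code):
  1110→c | 00→f | 100→b | 100→b | 1111→d | 100→b
Decoded message: cfbbdb

cfbbdb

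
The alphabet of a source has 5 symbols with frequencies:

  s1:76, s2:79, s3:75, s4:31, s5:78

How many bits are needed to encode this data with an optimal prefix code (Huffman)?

784

Merge the two smallest weights repeatedly:
combine s4(31), s3(75) → 106
combine s1(76), s5(78) → 154
combine s2(79), 106 → 185
combine 154, 185 → 339
The encoded length is the sum of every internal node's weight: 106 + 154 + 185 + 339 = 784 bits.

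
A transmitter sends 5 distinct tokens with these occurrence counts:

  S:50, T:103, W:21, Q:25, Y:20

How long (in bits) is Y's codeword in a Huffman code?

Repeatedly merge the two smallest:
combine Y(20), W(21) → 41
combine Q(25), 41 → 66
combine S(50), 66 → 116
combine T(103), 116 → 219
Y's leaf is at depth 4, giving a 4-bit codeword.

4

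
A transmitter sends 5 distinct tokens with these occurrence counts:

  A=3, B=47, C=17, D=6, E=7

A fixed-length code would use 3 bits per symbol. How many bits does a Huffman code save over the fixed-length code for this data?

Fixed-length: 3 bits × 80 symbols = 240 bits.
Huffman merges:
merge A(3) and D(6): 9
merge E(7) and 9: 16
merge 16 and C(17): 33
merge 33 and B(47): 80
Huffman total = 9 + 16 + 33 + 80 = 138 bits.
Saving = 240 − 138 = 102 bits.

102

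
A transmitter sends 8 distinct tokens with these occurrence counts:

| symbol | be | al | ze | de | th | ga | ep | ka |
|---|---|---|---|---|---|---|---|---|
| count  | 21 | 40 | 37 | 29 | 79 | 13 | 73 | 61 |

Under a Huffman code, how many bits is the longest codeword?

Merge the two lowest-weight nodes at each step:
combine ga(13), be(21) → 34
combine de(29), 34 → 63
combine ze(37), al(40) → 77
combine ka(61), 63 → 124
combine ep(73), 77 → 150
combine th(79), 124 → 203
combine 150, 203 → 353
The first pair merged (ga, be) ends up deepest, at depth 5.

5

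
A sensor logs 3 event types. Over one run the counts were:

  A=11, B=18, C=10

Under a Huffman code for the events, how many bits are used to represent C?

2

Build the tree from the bottom:
combine C(10), A(11) → 21
combine B(18), 21 → 39
The subtree containing C is merged 2 times, so code length = 2.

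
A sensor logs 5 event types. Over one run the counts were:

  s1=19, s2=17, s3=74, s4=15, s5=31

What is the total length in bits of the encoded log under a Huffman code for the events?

Greedily combine the two least-frequent nodes:
merge s4(15) and s2(17): 32
merge s1(19) and s5(31): 50
merge 32 and 50: 82
merge s3(74) and 82: 156
The encoded length is the sum of every internal node's weight: 32 + 50 + 82 + 156 = 320 bits.

320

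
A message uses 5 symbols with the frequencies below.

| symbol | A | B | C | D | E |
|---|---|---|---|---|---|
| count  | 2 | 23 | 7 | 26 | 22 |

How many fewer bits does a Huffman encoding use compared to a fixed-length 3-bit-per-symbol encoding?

Fixed-length: 3 bits × 80 symbols = 240 bits.
Huffman merges:
merge A(2) and C(7): 9
merge 9 and E(22): 31
merge B(23) and D(26): 49
merge 31 and 49: 80
Huffman total = 9 + 31 + 49 + 80 = 169 bits.
Saving = 240 − 169 = 71 bits.

71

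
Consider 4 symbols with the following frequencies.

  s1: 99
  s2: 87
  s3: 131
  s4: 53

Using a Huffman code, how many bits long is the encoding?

740

Build the Huffman tree bottom-up:
merge s4(53) and s2(87): 140
merge s1(99) and s3(131): 230
merge 140 and 230: 370
The encoded length is the sum of every internal node's weight: 140 + 230 + 370 = 740 bits.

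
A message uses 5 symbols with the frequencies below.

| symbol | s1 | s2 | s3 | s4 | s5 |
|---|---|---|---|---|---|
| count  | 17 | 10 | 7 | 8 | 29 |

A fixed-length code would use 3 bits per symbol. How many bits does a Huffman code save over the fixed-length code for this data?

60

Fixed-length: 3 bits × 71 symbols = 213 bits.
Huffman merges:
s3(7) + s4(8) → 15
s2(10) + 15 → 25
s1(17) + 25 → 42
s5(29) + 42 → 71
Huffman total = 15 + 25 + 42 + 71 = 153 bits.
Saving = 213 − 153 = 60 bits.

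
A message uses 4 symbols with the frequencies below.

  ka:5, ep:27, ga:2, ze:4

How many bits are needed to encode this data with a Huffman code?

55

Greedily combine the two least-frequent nodes:
ga(2) + ze(4) → 6
ka(5) + 6 → 11
11 + ep(27) → 38
Each symbol's bit-cost is frequency × depth; summing gives 55 bits (equivalently 6 + 11 + 38).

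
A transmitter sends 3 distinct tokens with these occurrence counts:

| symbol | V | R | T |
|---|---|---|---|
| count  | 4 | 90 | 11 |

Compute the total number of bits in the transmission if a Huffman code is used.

120

Merge the two smallest weights repeatedly:
V(4) + T(11) → 15
15 + R(90) → 105
Each symbol's bit-cost is frequency × depth; summing gives 120 bits (equivalently 15 + 105).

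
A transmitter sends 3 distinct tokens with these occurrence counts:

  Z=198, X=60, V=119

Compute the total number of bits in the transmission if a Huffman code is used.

556

Build the Huffman tree bottom-up:
combine X(60), V(119) → 179
combine 179, Z(198) → 377
Total encoded bits = sum of merged weights = 179 + 377 = 556.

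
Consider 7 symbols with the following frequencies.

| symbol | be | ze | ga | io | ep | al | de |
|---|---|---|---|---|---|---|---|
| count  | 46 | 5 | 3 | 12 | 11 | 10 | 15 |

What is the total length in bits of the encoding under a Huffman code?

Greedily combine the two least-frequent nodes:
merge ga(3) and ze(5): 8
merge 8 and al(10): 18
merge ep(11) and io(12): 23
merge de(15) and 18: 33
merge 23 and 33: 56
merge be(46) and 56: 102
Total encoded bits = sum of merged weights = 8 + 18 + 23 + 33 + 56 + 102 = 240.

240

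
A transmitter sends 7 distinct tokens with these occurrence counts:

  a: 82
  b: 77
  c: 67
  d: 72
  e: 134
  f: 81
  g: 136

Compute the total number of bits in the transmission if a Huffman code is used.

1811

Greedily combine the two least-frequent nodes:
combine c(67), d(72) → 139
combine b(77), f(81) → 158
combine a(82), e(134) → 216
combine g(136), 139 → 275
combine 158, 216 → 374
combine 275, 374 → 649
The encoded length is the sum of every internal node's weight: 139 + 158 + 216 + 275 + 374 + 649 = 1811 bits.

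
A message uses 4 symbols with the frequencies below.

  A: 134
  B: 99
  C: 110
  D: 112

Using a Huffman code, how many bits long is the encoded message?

Greedily combine the two least-frequent nodes:
combine B(99), C(110) → 209
combine D(112), A(134) → 246
combine 209, 246 → 455
Total encoded bits = sum of merged weights = 209 + 246 + 455 = 910.

910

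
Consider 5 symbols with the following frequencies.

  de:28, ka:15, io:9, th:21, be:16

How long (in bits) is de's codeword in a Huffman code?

Build the tree from the bottom:
merge io(9) and ka(15): 24
merge be(16) and th(21): 37
merge 24 and de(28): 52
merge 37 and 52: 89
de sits 2 levels below the root, so its codeword is 2 bits.

2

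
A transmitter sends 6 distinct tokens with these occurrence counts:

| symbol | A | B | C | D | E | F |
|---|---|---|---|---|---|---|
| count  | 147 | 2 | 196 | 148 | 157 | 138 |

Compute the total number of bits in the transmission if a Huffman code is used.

2003

Merge the two smallest weights repeatedly:
combine B(2), F(138) → 140
combine 140, A(147) → 287
combine D(148), E(157) → 305
combine C(196), 287 → 483
combine 305, 483 → 788
The encoded length is the sum of every internal node's weight: 140 + 287 + 305 + 483 + 788 = 2003 bits.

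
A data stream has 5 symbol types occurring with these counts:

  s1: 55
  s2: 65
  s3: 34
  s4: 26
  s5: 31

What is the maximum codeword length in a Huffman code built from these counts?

Merge the two lowest-weight nodes at each step:
combine s4(26), s5(31) → 57
combine s3(34), s1(55) → 89
combine 57, s2(65) → 122
combine 89, 122 → 211
The first pair merged (s4, s5) ends up deepest, at depth 3.

3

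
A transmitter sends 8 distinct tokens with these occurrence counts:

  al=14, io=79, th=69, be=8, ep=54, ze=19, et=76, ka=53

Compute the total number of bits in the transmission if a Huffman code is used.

Merge the two smallest weights repeatedly:
combine be(8), al(14) → 22
combine ze(19), 22 → 41
combine 41, ka(53) → 94
combine ep(54), th(69) → 123
combine et(76), io(79) → 155
combine 94, 123 → 217
combine 155, 217 → 372
Each symbol's bit-cost is frequency × depth; summing gives 1024 bits (equivalently 22 + 41 + 94 + 123 + 155 + 217 + 372).

1024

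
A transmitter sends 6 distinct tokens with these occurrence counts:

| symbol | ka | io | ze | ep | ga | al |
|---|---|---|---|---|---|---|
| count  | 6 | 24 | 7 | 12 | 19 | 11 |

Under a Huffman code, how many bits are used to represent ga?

2

Repeatedly merge the two smallest:
combine ka(6), ze(7) → 13
combine al(11), ep(12) → 23
combine 13, ga(19) → 32
combine 23, io(24) → 47
combine 32, 47 → 79
ga's leaf is at depth 2, giving a 2-bit codeword.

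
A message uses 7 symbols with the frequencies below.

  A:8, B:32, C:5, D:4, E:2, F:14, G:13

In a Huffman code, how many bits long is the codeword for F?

Huffman merges, smallest pair first:
merge E(2) and D(4): 6
merge C(5) and 6: 11
merge A(8) and 11: 19
merge G(13) and F(14): 27
merge 19 and 27: 46
merge B(32) and 46: 78
F's leaf is at depth 3, giving a 3-bit codeword.

3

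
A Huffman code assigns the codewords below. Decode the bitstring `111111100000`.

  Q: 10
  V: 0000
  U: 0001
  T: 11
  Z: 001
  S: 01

Read left to right; each codeword is recognised as soon as it completes (prefix code):
  11→T | 11→T | 11→T | 10→Q | 0000→V
Decoded message: TTTQV

TTTQV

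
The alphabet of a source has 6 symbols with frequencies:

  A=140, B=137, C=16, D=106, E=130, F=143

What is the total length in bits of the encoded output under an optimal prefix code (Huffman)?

1718

Greedily combine the two least-frequent nodes:
merge C(16) and D(106): 122
merge 122 and E(130): 252
merge B(137) and A(140): 277
merge F(143) and 252: 395
merge 277 and 395: 672
Total encoded bits = sum of merged weights = 122 + 252 + 277 + 395 + 672 = 1718.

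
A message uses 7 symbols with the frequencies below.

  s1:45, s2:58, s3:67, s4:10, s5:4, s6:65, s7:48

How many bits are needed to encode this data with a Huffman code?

Greedily combine the two least-frequent nodes:
merge s5(4) and s4(10): 14
merge 14 and s1(45): 59
merge s7(48) and s2(58): 106
merge 59 and s6(65): 124
merge s3(67) and 106: 173
merge 124 and 173: 297
Total encoded bits = sum of merged weights = 14 + 59 + 106 + 124 + 173 + 297 = 773.

773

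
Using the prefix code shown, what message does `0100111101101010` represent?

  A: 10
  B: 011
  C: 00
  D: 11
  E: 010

Read left to right; each codeword is recognised as soon as it completes (prefix code):
  010→E | 011→B | 11→D | 011→B | 010→E | 10→A
Decoded message: EBDBEA

EBDBEA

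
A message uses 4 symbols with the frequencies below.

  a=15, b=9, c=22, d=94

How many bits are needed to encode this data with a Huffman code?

Merge the two smallest weights repeatedly:
b(9) + a(15) → 24
c(22) + 24 → 46
46 + d(94) → 140
Each symbol's bit-cost is frequency × depth; summing gives 210 bits (equivalently 24 + 46 + 140).

210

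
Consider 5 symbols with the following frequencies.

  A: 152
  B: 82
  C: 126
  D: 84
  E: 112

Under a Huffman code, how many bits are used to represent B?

Repeatedly merge the two smallest:
combine B(82), D(84) → 166
combine E(112), C(126) → 238
combine A(152), 166 → 318
combine 238, 318 → 556
B sits 3 levels below the root, so its codeword is 3 bits.

3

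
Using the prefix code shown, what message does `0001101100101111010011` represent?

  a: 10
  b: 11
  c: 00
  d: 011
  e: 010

Read left to right; each codeword is recognised as soon as it completes (prefix code):
  00→c | 011→d | 011→d | 00→c | 10→a | 11→b | 11→b | 010→e | 011→d
Decoded message: cddcabbed

cddcabbed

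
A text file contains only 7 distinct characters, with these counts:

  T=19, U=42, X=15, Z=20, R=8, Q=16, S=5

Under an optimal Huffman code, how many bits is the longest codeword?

Merge the two lowest-weight nodes at each step:
merge S(5) and R(8): 13
merge 13 and X(15): 28
merge Q(16) and T(19): 35
merge Z(20) and 28: 48
merge 35 and U(42): 77
merge 48 and 77: 125
Maximum depth reached is 4.

4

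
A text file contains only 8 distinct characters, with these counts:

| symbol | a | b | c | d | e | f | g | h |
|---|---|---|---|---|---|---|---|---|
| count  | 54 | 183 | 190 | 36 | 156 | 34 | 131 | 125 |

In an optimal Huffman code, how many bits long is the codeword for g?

3

Repeatedly merge the two smallest:
f(34) + d(36) → 70
a(54) + 70 → 124
124 + h(125) → 249
g(131) + e(156) → 287
b(183) + c(190) → 373
249 + 287 → 536
373 + 536 → 909
g's leaf is at depth 3, giving a 3-bit codeword.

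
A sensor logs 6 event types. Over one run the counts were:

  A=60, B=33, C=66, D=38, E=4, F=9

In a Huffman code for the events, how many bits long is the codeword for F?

4

Build the tree from the bottom:
combine E(4), F(9) → 13
combine 13, B(33) → 46
combine D(38), 46 → 84
combine A(60), C(66) → 126
combine 84, 126 → 210
F sits 4 levels below the root, so its codeword is 4 bits.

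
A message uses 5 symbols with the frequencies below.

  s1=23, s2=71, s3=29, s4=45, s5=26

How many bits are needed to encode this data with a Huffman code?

437

Merge the two smallest weights repeatedly:
combine s1(23), s5(26) → 49
combine s3(29), s4(45) → 74
combine 49, s2(71) → 120
combine 74, 120 → 194
Each symbol's bit-cost is frequency × depth; summing gives 437 bits (equivalently 49 + 74 + 120 + 194).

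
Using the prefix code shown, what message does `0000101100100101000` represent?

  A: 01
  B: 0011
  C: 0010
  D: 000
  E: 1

DAAECAAD

Read left to right; each codeword is recognised as soon as it completes (prefix code):
  000→D | 01→A | 01→A | 1→E | 0010→C | 01→A | 01→A | 000→D
Decoded message: DAAECAAD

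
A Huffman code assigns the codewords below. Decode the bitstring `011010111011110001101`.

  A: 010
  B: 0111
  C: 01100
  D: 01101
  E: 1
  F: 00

DBBEFD

Read left to right; each codeword is recognised as soon as it completes (prefix code):
  01101→D | 0111→B | 0111→B | 1→E | 00→F | 01101→D
Decoded message: DBBEFD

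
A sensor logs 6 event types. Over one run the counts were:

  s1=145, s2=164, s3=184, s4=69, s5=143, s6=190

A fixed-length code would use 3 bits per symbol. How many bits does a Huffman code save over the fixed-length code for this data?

Fixed-length: 3 bits × 895 symbols = 2685 bits.
Huffman merges:
combine s4(69), s5(143) → 212
combine s1(145), s2(164) → 309
combine s3(184), s6(190) → 374
combine 212, 309 → 521
combine 374, 521 → 895
Huffman total = 212 + 309 + 374 + 521 + 895 = 2311 bits.
Saving = 2685 − 2311 = 374 bits.

374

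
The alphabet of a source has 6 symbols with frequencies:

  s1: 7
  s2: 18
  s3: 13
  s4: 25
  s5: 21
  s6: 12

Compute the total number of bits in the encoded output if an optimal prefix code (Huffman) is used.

242

Greedily combine the two least-frequent nodes:
s1(7) + s6(12) → 19
s3(13) + s2(18) → 31
19 + s5(21) → 40
s4(25) + 31 → 56
40 + 56 → 96
The encoded length is the sum of every internal node's weight: 19 + 31 + 40 + 56 + 96 = 242 bits.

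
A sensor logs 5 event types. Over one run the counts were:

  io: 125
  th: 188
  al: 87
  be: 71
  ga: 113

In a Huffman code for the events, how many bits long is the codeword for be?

Huffman merges, smallest pair first:
merge be(71) and al(87): 158
merge ga(113) and io(125): 238
merge 158 and th(188): 346
merge 238 and 346: 584
be sits 3 levels below the root, so its codeword is 3 bits.

3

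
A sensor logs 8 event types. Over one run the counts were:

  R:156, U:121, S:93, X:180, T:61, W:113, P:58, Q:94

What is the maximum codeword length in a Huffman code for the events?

4

Merge the two lowest-weight nodes at each step:
merge P(58) and T(61): 119
merge S(93) and Q(94): 187
merge W(113) and 119: 232
merge U(121) and R(156): 277
merge X(180) and 187: 367
merge 232 and 277: 509
merge 367 and 509: 876
The rarest symbols sit at the bottom; the longest codeword is 4 bits.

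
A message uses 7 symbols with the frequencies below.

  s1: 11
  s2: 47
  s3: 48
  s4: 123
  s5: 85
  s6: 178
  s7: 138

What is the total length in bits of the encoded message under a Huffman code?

Merge the two smallest weights repeatedly:
s1(11) + s2(47) → 58
s3(48) + 58 → 106
s5(85) + 106 → 191
s4(123) + s7(138) → 261
s6(178) + 191 → 369
261 + 369 → 630
Each symbol's bit-cost is frequency × depth; summing gives 1615 bits (equivalently 58 + 106 + 191 + 261 + 369 + 630).

1615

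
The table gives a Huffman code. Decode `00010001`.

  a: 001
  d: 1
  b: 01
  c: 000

cdcd

Read left to right; each codeword is recognised as soon as it completes (prefix code):
  000→c | 1→d | 000→c | 1→d
Decoded message: cdcd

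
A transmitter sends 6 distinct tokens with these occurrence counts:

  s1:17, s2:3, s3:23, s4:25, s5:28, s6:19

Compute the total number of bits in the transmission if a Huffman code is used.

289

Greedily combine the two least-frequent nodes:
s2(3) + s1(17) → 20
s6(19) + 20 → 39
s3(23) + s4(25) → 48
s5(28) + 39 → 67
48 + 67 → 115
Each symbol's bit-cost is frequency × depth; summing gives 289 bits (equivalently 20 + 39 + 48 + 67 + 115).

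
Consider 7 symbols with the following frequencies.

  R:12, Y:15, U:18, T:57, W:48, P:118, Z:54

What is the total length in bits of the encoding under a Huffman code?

Greedily combine the two least-frequent nodes:
R(12) + Y(15) → 27
U(18) + 27 → 45
45 + W(48) → 93
Z(54) + T(57) → 111
93 + 111 → 204
P(118) + 204 → 322
The encoded length is the sum of every internal node's weight: 27 + 45 + 93 + 111 + 204 + 322 = 802 bits.

802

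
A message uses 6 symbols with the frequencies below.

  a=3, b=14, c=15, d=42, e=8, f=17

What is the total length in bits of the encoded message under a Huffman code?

224

Merge the two smallest weights repeatedly:
merge a(3) and e(8): 11
merge 11 and b(14): 25
merge c(15) and f(17): 32
merge 25 and 32: 57
merge d(42) and 57: 99
Total encoded bits = sum of merged weights = 11 + 25 + 32 + 57 + 99 = 224.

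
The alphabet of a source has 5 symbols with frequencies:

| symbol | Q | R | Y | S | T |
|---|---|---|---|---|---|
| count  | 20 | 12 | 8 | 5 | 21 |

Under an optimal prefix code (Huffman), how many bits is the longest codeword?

3

Merge the two lowest-weight nodes at each step:
S(5) + Y(8) → 13
R(12) + 13 → 25
Q(20) + T(21) → 41
25 + 41 → 66
The rarest symbols sit at the bottom; the longest codeword is 3 bits.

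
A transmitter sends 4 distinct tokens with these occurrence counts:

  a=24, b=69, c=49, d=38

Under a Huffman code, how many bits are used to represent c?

2

Huffman merges, smallest pair first:
merge a(24) and d(38): 62
merge c(49) and 62: 111
merge b(69) and 111: 180
c sits 2 levels below the root, so its codeword is 2 bits.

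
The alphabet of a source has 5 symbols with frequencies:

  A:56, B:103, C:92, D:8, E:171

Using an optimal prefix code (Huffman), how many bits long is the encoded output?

Build the Huffman tree bottom-up:
combine D(8), A(56) → 64
combine 64, C(92) → 156
combine B(103), 156 → 259
combine E(171), 259 → 430
The encoded length is the sum of every internal node's weight: 64 + 156 + 259 + 430 = 909 bits.

909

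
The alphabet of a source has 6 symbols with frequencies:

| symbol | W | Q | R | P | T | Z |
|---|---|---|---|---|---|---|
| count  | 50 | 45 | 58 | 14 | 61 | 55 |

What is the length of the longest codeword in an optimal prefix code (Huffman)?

3

Merge the two lowest-weight nodes at each step:
P(14) + Q(45) → 59
W(50) + Z(55) → 105
R(58) + 59 → 117
T(61) + 105 → 166
117 + 166 → 283
The rarest symbols sit at the bottom; the longest codeword is 3 bits.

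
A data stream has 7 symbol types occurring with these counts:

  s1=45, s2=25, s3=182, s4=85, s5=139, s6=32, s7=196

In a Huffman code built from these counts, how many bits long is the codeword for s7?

Repeatedly merge the two smallest:
s2(25) + s6(32) → 57
s1(45) + 57 → 102
s4(85) + 102 → 187
s5(139) + s3(182) → 321
187 + s7(196) → 383
321 + 383 → 704
s7 sits 2 levels below the root, so its codeword is 2 bits.

2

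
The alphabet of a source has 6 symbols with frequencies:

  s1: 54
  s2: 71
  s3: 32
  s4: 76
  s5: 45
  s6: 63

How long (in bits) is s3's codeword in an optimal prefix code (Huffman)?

3

Repeatedly merge the two smallest:
s3(32) + s5(45) → 77
s1(54) + s6(63) → 117
s2(71) + s4(76) → 147
77 + 117 → 194
147 + 194 → 341
s3's leaf is at depth 3, giving a 3-bit codeword.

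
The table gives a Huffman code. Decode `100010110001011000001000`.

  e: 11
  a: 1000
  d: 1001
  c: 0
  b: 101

ababacca

Read left to right; each codeword is recognised as soon as it completes (prefix code):
  1000→a | 101→b | 1000→a | 101→b | 1000→a | 0→c | 0→c | 1000→a
Decoded message: ababacca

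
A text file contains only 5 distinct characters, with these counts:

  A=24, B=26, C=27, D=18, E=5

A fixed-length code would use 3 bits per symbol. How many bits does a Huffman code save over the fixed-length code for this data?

77

Fixed-length: 3 bits × 100 symbols = 300 bits.
Huffman merges:
combine E(5), D(18) → 23
combine 23, A(24) → 47
combine B(26), C(27) → 53
combine 47, 53 → 100
Huffman total = 23 + 47 + 53 + 100 = 223 bits.
Saving = 300 − 223 = 77 bits.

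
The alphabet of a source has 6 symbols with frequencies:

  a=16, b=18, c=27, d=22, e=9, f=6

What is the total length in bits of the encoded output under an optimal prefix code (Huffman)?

242

Greedily combine the two least-frequent nodes:
merge f(6) and e(9): 15
merge 15 and a(16): 31
merge b(18) and d(22): 40
merge c(27) and 31: 58
merge 40 and 58: 98
The encoded length is the sum of every internal node's weight: 15 + 31 + 40 + 58 + 98 = 242 bits.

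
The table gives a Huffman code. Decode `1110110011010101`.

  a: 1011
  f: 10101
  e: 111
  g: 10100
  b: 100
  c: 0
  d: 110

Read left to right; each codeword is recognised as soon as it completes (prefix code):
  111→e | 0→c | 110→d | 0→c | 110→d | 10101→f
Decoded message: ecdcdf

ecdcdf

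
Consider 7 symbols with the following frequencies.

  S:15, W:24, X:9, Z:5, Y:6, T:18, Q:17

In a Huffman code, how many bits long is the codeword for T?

Build the tree from the bottom:
Z(5) + Y(6) → 11
X(9) + 11 → 20
S(15) + Q(17) → 32
T(18) + 20 → 38
W(24) + 32 → 56
38 + 56 → 94
T sits 2 levels below the root, so its codeword is 2 bits.

2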